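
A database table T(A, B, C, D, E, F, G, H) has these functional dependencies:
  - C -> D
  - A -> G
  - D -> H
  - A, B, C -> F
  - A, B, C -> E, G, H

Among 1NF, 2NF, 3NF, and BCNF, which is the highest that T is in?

Candidate key: {A, B, C}. Prime attributes: {A, B, C}.
C -> D: {C}⁺ = {C, D, H}, which is not all of the attributes, so the left side is not a superkey — BCNF is violated.
C -> D has non-prime {D} on the right and a non-superkey on the left, so 3NF fails.
Since {A} ⊂ {A, B, C} and {A}⁺ ⊇ {G} with {G} non-prime, there is a partial dependency; 2NF fails.

1NF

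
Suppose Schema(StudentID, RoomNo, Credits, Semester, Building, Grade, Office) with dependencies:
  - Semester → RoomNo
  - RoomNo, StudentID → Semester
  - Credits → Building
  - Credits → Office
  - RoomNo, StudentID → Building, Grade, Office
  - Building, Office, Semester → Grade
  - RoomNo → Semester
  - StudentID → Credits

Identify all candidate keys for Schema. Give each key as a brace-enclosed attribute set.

No FD produces {StudentID}, so it must be in every candidate key.
{RoomNo, StudentID}⁺ = {Building, Credits, Grade, Office, RoomNo, Semester, StudentID}, which is every attribute, so {RoomNo, StudentID} is a candidate key.
{Semester, StudentID}⁺ = {Building, Credits, Grade, Office, RoomNo, Semester, StudentID}, which is every attribute, so {Semester, StudentID} is a candidate key.
These are minimal and exhaustive — every other superkey contains one of them.

{RoomNo, StudentID}, {Semester, StudentID}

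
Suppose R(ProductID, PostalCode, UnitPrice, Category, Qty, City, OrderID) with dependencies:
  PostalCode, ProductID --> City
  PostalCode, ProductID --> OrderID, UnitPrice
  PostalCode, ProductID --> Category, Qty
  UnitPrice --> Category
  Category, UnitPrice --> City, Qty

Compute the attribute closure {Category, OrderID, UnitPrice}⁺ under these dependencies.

Start with {Category, OrderID, UnitPrice}.
Category, UnitPrice --> City, Qty applies; add {City, Qty} → now {Category, City, OrderID, Qty, UnitPrice}.
No further FD applies.

{Category, City, OrderID, Qty, UnitPrice}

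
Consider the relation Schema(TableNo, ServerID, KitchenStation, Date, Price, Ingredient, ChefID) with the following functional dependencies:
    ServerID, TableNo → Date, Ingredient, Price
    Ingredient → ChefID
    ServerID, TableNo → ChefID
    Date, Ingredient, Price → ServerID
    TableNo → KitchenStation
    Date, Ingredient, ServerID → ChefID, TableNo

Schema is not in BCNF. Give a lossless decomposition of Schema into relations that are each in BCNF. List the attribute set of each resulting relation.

{ChefID, Ingredient}; {Date, Ingredient, Price, ServerID, TableNo}; {KitchenStation, TableNo}

Candidate keys of the original relation: {Date, Ingredient, Price}, {Date, Ingredient, ServerID}, {ServerID, TableNo}.
Within {ChefID, Date, Ingredient, KitchenStation, Price, ServerID, TableNo}: {Ingredient}⁺ ∩ {ChefID, Date, Ingredient, KitchenStation, Price, ServerID, TableNo} = {ChefID, Ingredient}, not the whole set, so Ingredient → ChefID violates BCNF; decompose into {ChefID, Ingredient} and {Date, Ingredient, KitchenStation, Price, ServerID, TableNo}.
{ChefID, Ingredient}: every determinant is a superkey — BCNF.
Within {Date, Ingredient, KitchenStation, Price, ServerID, TableNo}: {TableNo}⁺ ∩ {Date, Ingredient, KitchenStation, Price, ServerID, TableNo} = {KitchenStation, TableNo}, not the whole set, so TableNo → KitchenStation violates BCNF; decompose into {KitchenStation, TableNo} and {Date, Ingredient, Price, ServerID, TableNo}.
{KitchenStation, TableNo}: every determinant is a superkey — BCNF.
{Date, Ingredient, Price, ServerID, TableNo}: every determinant is a superkey — BCNF.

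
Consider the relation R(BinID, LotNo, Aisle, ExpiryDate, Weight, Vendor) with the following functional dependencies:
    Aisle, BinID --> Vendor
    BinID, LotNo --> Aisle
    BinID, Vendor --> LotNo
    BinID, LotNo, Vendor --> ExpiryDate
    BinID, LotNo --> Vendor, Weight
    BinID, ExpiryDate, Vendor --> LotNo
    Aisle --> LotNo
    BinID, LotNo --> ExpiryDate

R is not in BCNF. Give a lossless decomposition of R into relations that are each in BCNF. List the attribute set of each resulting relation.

{Aisle, BinID, ExpiryDate, Vendor, Weight}; {Aisle, LotNo}

Candidate keys of the original relation: {Aisle, BinID}, {BinID, LotNo}, {BinID, Vendor}.
{Aisle, BinID, ExpiryDate, LotNo, Vendor, Weight}: {Aisle} determines {Aisle, LotNo} here but is not a superkey — split on Aisle --> LotNo, giving {Aisle, LotNo} and {Aisle, BinID, ExpiryDate, Vendor, Weight}.
{Aisle, LotNo} is in BCNF.
{Aisle, BinID, ExpiryDate, Vendor, Weight} is in BCNF.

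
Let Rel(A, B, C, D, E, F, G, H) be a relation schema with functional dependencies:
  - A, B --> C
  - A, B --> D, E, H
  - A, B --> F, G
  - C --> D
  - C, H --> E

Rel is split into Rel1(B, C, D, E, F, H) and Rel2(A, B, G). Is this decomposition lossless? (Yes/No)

No

The shared attributes are {B} and {B}⁺ = {B}.
The closure covers neither Rel1 nor Rel2 entirely; the join is not lossless.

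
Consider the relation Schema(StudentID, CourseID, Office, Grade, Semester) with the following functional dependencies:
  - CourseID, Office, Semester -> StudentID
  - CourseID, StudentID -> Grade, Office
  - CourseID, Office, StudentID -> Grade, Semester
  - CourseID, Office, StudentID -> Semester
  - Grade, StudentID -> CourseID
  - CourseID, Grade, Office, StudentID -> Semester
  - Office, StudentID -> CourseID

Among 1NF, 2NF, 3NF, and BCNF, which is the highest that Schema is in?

Candidate keys: {CourseID, Office, Semester}, {CourseID, StudentID}, {Grade, StudentID}, {Office, StudentID}. Prime attributes: {CourseID, Grade, Office, Semester, StudentID}.
Every FD has a superkey on the left, so the relation is in BCNF.

BCNF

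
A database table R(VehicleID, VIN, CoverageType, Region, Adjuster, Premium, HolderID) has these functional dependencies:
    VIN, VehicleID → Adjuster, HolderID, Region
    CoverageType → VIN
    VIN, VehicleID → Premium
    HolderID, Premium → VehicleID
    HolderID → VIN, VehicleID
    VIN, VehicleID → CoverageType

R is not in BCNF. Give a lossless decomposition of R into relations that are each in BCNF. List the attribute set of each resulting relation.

{Adjuster, CoverageType, HolderID, Premium, Region, VehicleID}; {CoverageType, VIN}

Candidate keys of the original relation: {CoverageType, VehicleID}, {HolderID}, {VIN, VehicleID}.
Within {Adjuster, CoverageType, HolderID, Premium, Region, VIN, VehicleID}: {CoverageType}⁺ ∩ {Adjuster, CoverageType, HolderID, Premium, Region, VIN, VehicleID} = {CoverageType, VIN}, not the whole set, so CoverageType → VIN violates BCNF; decompose into {CoverageType, VIN} and {Adjuster, CoverageType, HolderID, Premium, Region, VehicleID}.
{CoverageType, VIN}: every determinant is a superkey — BCNF.
{Adjuster, CoverageType, HolderID, Premium, Region, VehicleID}: every determinant is a superkey — BCNF.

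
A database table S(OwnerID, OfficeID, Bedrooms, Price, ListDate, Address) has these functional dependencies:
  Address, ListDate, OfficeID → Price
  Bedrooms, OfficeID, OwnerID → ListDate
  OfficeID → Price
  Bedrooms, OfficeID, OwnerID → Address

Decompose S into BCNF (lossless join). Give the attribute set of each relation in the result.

Candidate key of the original relation: {Bedrooms, OfficeID, OwnerID}.
{Address, Bedrooms, ListDate, OfficeID, OwnerID, Price}: {Address, ListDate, OfficeID} determines {Address, ListDate, OfficeID, Price} here but is not a superkey — split on Address, ListDate, OfficeID → Price, giving {Address, ListDate, OfficeID, Price} and {Address, Bedrooms, ListDate, OfficeID, OwnerID}.
{Address, ListDate, OfficeID, Price}: {OfficeID} determines {OfficeID, Price} here but is not a superkey — split on OfficeID → Price, giving {OfficeID, Price} and {Address, ListDate, OfficeID}.
{OfficeID, Price} is in BCNF.
{Address, ListDate, OfficeID} is in BCNF.
{Address, Bedrooms, ListDate, OfficeID, OwnerID} is in BCNF.

{Address, Bedrooms, ListDate, OfficeID, OwnerID}; {OfficeID, Price}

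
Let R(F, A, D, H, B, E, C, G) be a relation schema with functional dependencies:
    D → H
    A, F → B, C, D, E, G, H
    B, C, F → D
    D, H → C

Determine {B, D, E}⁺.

{B, C, D, E, H}

Start with {B, D, E}.
D → H applies; add {H} → now {B, D, E, H}.
D, H → C applies; add {C} → now {B, C, D, E, H}.
No further FD applies.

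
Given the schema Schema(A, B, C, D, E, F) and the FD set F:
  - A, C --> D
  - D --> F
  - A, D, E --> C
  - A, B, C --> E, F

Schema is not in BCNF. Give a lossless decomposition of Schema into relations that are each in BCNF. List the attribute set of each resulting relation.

Candidate keys of the original relation: {A, B, C}, {A, B, D, E}.
In {A, B, C, D, E, F}, {A, C} is not a superkey ({A, C}⁺ restricted to this set is {A, C, D, F}), so split on A, C --> D, F into {A, C, D, F} and {A, B, C, E}.
In {A, C, D, F}, {D} is not a superkey ({D}⁺ restricted to this set is {D, F}), so split on D --> F into {D, F} and {A, C, D}.
{D, F}: every determinant is a superkey — BCNF.
{A, C, D}: every determinant is a superkey — BCNF.
{A, B, C, E}: every determinant is a superkey — BCNF.

{A, B, C, E}; {A, C, D}; {D, F}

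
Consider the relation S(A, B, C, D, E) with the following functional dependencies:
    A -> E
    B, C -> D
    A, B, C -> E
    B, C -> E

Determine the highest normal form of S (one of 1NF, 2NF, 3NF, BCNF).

Candidate key: {A, B, C}. Prime attributes: {A, B, C}.
For A -> E we have {A}⁺ = {A, E}; {A} is not a superkey, so BCNF fails.
A -> E has non-prime {E} on the right and a non-superkey on the left, so 3NF fails.
The proper key subset {A} of {A, B, C} determines non-prime {E}, so the relation is not even in 2NF.

1NF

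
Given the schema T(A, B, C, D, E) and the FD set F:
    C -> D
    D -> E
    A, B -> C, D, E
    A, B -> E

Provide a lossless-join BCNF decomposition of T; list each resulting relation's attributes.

Candidate key of the original relation: {A, B}.
In {A, B, C, D, E}, {C} is not a superkey ({C}⁺ restricted to this set is {C, D, E}), so split on C -> D, E into {C, D, E} and {A, B, C}.
In {C, D, E}, {D} is not a superkey ({D}⁺ restricted to this set is {D, E}), so split on D -> E into {D, E} and {C, D}.
{D, E} has no BCNF violation.
{C, D} has no BCNF violation.
{A, B, C} has no BCNF violation.

{A, B, C}; {C, D}; {D, E}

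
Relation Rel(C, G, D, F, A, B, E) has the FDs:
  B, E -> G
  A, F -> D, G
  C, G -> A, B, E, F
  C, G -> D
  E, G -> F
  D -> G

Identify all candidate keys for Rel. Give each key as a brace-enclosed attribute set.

{C} never appears on the right of any FD, so every key must include it.
{C, D} is a candidate key since {C, D}⁺ = {A, B, C, D, E, F, G} covers every attribute.
{C, G} is a candidate key since {C, G}⁺ = {A, B, C, D, E, F, G} covers every attribute.
{A, C, F} is a candidate key since {A, C, F}⁺ = {A, B, C, D, E, F, G} covers every attribute.
{B, C, E} is a candidate key since {B, C, E}⁺ = {A, B, C, D, E, F, G} covers every attribute.
Any other superkey properly contains one of these, so there are no further candidate keys.

{A, C, F}, {B, C, E}, {C, D}, {C, G}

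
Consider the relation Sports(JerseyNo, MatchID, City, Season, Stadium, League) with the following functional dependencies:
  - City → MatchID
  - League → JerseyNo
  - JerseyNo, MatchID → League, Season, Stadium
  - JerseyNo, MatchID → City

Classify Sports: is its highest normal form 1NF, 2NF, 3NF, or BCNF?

Candidate keys: {City, JerseyNo}, {City, League}, {JerseyNo, MatchID}, {League, MatchID}. Prime attributes: {City, JerseyNo, League, MatchID}.
For City → MatchID we have {City}⁺ = {City, MatchID}; {City} is not a superkey, so BCNF fails.
Since {MatchID} ⊆ prime attributes and every other non-superkey FD also has a prime right side, the schema is in 3NF.

3NF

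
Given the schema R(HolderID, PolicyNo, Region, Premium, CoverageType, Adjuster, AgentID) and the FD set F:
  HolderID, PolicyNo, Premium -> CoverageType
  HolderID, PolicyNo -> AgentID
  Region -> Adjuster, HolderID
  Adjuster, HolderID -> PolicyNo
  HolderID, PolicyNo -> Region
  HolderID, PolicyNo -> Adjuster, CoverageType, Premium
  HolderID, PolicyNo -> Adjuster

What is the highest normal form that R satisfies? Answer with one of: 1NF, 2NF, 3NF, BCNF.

Candidate keys: {Adjuster, HolderID}, {HolderID, PolicyNo}, {Region}. Prime attributes: {Adjuster, HolderID, PolicyNo, Region}.
Every FD has a superkey on the left, so the relation is in BCNF.

BCNF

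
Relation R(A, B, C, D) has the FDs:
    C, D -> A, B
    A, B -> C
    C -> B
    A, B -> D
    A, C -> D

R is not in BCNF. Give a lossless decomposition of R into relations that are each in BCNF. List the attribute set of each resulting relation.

Candidate keys of the original relation: {A, B}, {A, C}, {C, D}.
Within {A, B, C, D}: {C}⁺ ∩ {A, B, C, D} = {B, C}, not the whole set, so C -> B violates BCNF; decompose into {B, C} and {A, C, D}.
{B, C} has no BCNF violation.
{A, C, D} has no BCNF violation.

{A, C, D}; {B, C}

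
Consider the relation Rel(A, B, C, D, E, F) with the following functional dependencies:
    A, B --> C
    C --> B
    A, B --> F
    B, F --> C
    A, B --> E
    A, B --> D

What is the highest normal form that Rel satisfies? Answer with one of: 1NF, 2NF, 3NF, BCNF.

3NF

Candidate keys: {A, B}, {A, C}. Prime attributes: {A, B, C}.
C --> B breaks BCNF: {C}⁺ = {B, C}, so {C} is not a superkey.
Its right-hand attributes {B} are all prime, as are those of every other non-superkey FD — the relation is in 3NF.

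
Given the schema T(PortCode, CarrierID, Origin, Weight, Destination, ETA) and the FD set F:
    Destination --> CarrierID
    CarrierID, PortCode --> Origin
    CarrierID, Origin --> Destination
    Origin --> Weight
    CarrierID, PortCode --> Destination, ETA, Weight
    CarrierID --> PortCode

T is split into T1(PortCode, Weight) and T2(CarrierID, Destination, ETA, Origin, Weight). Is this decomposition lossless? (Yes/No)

Common attributes: {Weight}; their closure is {Weight}.
T1 ⊄ {Weight} and T2 ⊄ {Weight}, so the split is lossy.

No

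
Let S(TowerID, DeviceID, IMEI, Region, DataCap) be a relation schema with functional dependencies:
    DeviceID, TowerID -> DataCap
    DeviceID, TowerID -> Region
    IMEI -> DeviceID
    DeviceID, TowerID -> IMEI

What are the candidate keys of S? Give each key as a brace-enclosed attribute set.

{TowerID} never appears on the right of any FD, so every key must include it.
{DeviceID, TowerID} is a candidate key since {DeviceID, TowerID}⁺ = {DataCap, DeviceID, IMEI, Region, TowerID} covers every attribute.
{IMEI, TowerID} is a candidate key since {IMEI, TowerID}⁺ = {DataCap, DeviceID, IMEI, Region, TowerID} covers every attribute.
Any other superkey properly contains one of these, so there are no further candidate keys.

{DeviceID, TowerID}, {IMEI, TowerID}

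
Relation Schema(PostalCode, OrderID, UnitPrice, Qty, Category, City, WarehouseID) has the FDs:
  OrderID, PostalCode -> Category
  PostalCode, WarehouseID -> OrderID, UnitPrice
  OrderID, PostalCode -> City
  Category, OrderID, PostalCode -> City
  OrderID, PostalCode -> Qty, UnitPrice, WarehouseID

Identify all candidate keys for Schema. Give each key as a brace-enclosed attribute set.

{OrderID, PostalCode}, {PostalCode, WarehouseID}

No FD produces {PostalCode}, so it must be in every candidate key.
{OrderID, PostalCode}⁺ = {Category, City, OrderID, PostalCode, Qty, UnitPrice, WarehouseID} — all of the relation — so {OrderID, PostalCode} is a candidate key.
{PostalCode, WarehouseID}⁺ = {Category, City, OrderID, PostalCode, Qty, UnitPrice, WarehouseID} — all of the relation — so {PostalCode, WarehouseID} is a candidate key.
These are minimal and exhaustive — every other superkey contains one of them.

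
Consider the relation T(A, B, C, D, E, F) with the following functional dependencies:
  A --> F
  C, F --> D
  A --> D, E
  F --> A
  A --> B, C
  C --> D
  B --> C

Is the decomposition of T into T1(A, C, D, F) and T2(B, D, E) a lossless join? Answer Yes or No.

No

Common attributes: {D}; their closure is {D}.
T1 ⊄ {D} and T2 ⊄ {D}, so the split is lossy.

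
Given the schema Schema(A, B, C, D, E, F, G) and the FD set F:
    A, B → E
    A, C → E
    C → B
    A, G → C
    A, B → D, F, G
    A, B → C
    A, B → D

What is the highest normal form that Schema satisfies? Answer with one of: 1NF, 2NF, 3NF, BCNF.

Candidate keys: {A, B}, {A, C}, {A, G}. Prime attributes: {A, B, C, G}.
C → B breaks BCNF: {C}⁺ = {B, C}, so {C} is not a superkey.
Since {B} ⊆ prime attributes and every other non-superkey FD also has a prime right side, the schema is in 3NF.

3NF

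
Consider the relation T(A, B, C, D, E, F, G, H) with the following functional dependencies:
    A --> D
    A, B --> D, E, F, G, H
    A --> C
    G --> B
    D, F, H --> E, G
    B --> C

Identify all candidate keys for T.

{A} never appears on the right of any FD, so every key must include it.
{A, B}⁺ = {A, B, C, D, E, F, G, H}, which is every attribute, so {A, B} is a candidate key.
{A, G}⁺ = {A, B, C, D, E, F, G, H}, which is every attribute, so {A, G} is a candidate key.
{A, F, H}⁺ = {A, B, C, D, E, F, G, H}, which is every attribute, so {A, F, H} is a candidate key.
These are minimal and exhaustive — every other superkey contains one of them.

{A, B}, {A, F, H}, {A, G}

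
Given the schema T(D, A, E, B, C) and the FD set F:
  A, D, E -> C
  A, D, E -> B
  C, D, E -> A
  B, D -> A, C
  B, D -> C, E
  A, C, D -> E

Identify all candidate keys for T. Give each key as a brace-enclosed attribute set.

{D} never appears on the right of any FD, so every key must include it.
{B, D} is a candidate key since {B, D}⁺ = {A, B, C, D, E} covers every attribute.
{A, C, D} is a candidate key since {A, C, D}⁺ = {A, B, C, D, E} covers every attribute.
{A, D, E} is a candidate key since {A, D, E}⁺ = {A, B, C, D, E} covers every attribute.
{C, D, E} is a candidate key since {C, D, E}⁺ = {A, B, C, D, E} covers every attribute.
No proper subset of any of these is a key, and no other minimal superkey exists.

{A, C, D}, {A, D, E}, {B, D}, {C, D, E}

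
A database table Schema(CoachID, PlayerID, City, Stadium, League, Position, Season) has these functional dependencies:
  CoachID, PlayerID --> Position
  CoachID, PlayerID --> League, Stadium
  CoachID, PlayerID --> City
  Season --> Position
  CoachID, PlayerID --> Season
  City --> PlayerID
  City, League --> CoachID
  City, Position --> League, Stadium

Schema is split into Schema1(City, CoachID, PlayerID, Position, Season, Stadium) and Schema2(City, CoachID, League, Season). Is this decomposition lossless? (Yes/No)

The shared attributes are {City, CoachID, Season} and {City, CoachID, Season}⁺ = {City, CoachID, League, PlayerID, Position, Season, Stadium}.
This includes all of Schema1, so the common attributes are a superkey of Schema1 — the join is lossless.

Yes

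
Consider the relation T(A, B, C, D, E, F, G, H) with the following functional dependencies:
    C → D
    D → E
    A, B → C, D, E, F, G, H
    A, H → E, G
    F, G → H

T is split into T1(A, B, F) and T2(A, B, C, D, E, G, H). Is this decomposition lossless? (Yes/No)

Yes

The shared attributes are {A, B} and {A, B}⁺ = {A, B, C, D, E, F, G, H}.
This includes all of T1, so the common attributes are a superkey of T1 — the join is lossless.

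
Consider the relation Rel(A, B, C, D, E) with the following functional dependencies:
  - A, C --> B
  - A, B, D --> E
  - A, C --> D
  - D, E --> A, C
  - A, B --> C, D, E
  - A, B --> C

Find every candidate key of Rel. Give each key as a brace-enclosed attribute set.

{A, B} is a candidate key since {A, B}⁺ = {A, B, C, D, E} covers every attribute.
{A, C} is a candidate key since {A, C}⁺ = {A, B, C, D, E} covers every attribute.
{D, E} is a candidate key since {D, E}⁺ = {A, B, C, D, E} covers every attribute.
These are minimal and exhaustive — every other superkey contains one of them.

{A, B}, {A, C}, {D, E}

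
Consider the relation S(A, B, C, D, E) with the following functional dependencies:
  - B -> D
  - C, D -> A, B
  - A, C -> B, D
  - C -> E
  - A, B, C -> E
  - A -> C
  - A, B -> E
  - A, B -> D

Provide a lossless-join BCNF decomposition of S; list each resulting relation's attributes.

Candidate keys of the original relation: {A}, {B, C}, {C, D}.
In {A, B, C, D, E}, {B} is not a superkey ({B}⁺ restricted to this set is {B, D}), so split on B -> D into {B, D} and {A, B, C, E}.
{B, D} is in BCNF.
In {A, B, C, E}, {C} is not a superkey ({C}⁺ restricted to this set is {C, E}), so split on C -> E into {C, E} and {A, B, C}.
{C, E} is in BCNF.
{A, B, C} is in BCNF.

{A, B, C}; {B, D}; {C, E}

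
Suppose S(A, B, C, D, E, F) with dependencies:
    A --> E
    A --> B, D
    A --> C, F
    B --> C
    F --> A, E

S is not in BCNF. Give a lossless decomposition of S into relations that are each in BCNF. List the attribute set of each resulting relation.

Candidate keys of the original relation: {A}, {F}.
Within {A, B, C, D, E, F}: {B}⁺ ∩ {A, B, C, D, E, F} = {B, C}, not the whole set, so B --> C violates BCNF; decompose into {B, C} and {A, B, D, E, F}.
{B, C}: every determinant is a superkey — BCNF.
{A, B, D, E, F}: every determinant is a superkey — BCNF.

{A, B, D, E, F}; {B, C}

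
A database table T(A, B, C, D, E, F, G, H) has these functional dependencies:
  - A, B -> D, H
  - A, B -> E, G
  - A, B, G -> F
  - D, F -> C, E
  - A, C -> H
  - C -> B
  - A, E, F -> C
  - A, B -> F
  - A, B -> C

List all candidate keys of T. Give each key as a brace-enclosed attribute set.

{A, B}, {A, C}, {A, D, F}, {A, E, F}

Attributes never on any right-hand side: {A} — every candidate key must contain it.
{A, B}⁺ = {A, B, C, D, E, F, G, H} — all of the relation — so {A, B} is a candidate key.
{A, C}⁺ = {A, B, C, D, E, F, G, H} — all of the relation — so {A, C} is a candidate key.
{A, D, F}⁺ = {A, B, C, D, E, F, G, H} — all of the relation — so {A, D, F} is a candidate key.
{A, E, F}⁺ = {A, B, C, D, E, F, G, H} — all of the relation — so {A, E, F} is a candidate key.
These are minimal and exhaustive — every other superkey contains one of them.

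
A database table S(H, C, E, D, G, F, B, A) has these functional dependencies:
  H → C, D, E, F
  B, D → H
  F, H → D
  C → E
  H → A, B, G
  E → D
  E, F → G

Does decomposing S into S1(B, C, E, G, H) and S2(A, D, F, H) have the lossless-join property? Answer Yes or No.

S1 ∩ S2 = {H}; its closure under F is {A, B, C, D, E, F, G, H}.
This includes all of S1, so the common attributes are a superkey of S1 — the join is lossless.

Yes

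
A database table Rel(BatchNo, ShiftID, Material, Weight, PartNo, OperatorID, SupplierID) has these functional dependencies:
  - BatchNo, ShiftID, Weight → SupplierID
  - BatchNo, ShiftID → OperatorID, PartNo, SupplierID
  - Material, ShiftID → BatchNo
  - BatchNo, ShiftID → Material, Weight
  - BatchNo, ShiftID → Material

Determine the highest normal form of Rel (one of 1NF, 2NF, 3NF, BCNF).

BCNF

Candidate keys: {BatchNo, ShiftID}, {Material, ShiftID}. Prime attributes: {BatchNo, Material, ShiftID}.
Every FD has a superkey on the left, so the relation is in BCNF.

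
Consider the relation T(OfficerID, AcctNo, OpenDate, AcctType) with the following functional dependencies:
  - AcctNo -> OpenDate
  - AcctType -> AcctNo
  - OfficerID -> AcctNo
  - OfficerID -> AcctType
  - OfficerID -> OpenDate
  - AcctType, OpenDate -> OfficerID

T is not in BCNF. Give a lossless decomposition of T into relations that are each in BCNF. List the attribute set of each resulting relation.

{AcctNo, AcctType, OfficerID}; {AcctNo, OpenDate}

Candidate keys of the original relation: {AcctType}, {OfficerID}.
In {AcctNo, AcctType, OfficerID, OpenDate}, {AcctNo} is not a superkey ({AcctNo}⁺ restricted to this set is {AcctNo, OpenDate}), so split on AcctNo -> OpenDate into {AcctNo, OpenDate} and {AcctNo, AcctType, OfficerID}.
{AcctNo, OpenDate} has no BCNF violation.
{AcctNo, AcctType, OfficerID} has no BCNF violation.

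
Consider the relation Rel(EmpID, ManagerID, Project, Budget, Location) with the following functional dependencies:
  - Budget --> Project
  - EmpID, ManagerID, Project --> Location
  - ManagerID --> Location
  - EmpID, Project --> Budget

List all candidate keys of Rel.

{EmpID, ManagerID} never appear on the right of any FD, so every key must include all of them.
{Budget, EmpID, ManagerID}⁺ = {Budget, EmpID, Location, ManagerID, Project}, which is every attribute, so {Budget, EmpID, ManagerID} is a candidate key.
{EmpID, ManagerID, Project}⁺ = {Budget, EmpID, Location, ManagerID, Project}, which is every attribute, so {EmpID, ManagerID, Project} is a candidate key.
Any other superkey properly contains one of these, so there are no further candidate keys.

{Budget, EmpID, ManagerID}, {EmpID, ManagerID, Project}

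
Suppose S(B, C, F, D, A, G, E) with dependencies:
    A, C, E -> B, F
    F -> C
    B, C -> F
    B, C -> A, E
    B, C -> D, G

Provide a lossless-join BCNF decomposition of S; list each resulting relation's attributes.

{A, B, D, E, F, G}; {C, F}

Candidate keys of the original relation: {A, C, E}, {A, E, F}, {B, C}, {B, F}.
Within {A, B, C, D, E, F, G}: {F}⁺ ∩ {A, B, C, D, E, F, G} = {C, F}, not the whole set, so F -> C violates BCNF; decompose into {C, F} and {A, B, D, E, F, G}.
{C, F} is in BCNF.
{A, B, D, E, F, G} is in BCNF.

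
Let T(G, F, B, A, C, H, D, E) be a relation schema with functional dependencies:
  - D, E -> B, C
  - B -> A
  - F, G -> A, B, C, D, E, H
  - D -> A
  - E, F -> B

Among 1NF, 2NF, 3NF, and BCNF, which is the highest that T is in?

2NF

Candidate key: {F, G}. Prime attributes: {F, G}.
D, E -> B, C breaks BCNF: {D, E}⁺ = {A, B, C, D, E}, so {D, E} is not a superkey.
Because {B, C} are non-prime and the left side of D, E -> B, C is not a superkey, the relation is not in 3NF.
No proper subset of a key has a non-prime attribute in its closure, so there is no partial dependency; 2NF holds.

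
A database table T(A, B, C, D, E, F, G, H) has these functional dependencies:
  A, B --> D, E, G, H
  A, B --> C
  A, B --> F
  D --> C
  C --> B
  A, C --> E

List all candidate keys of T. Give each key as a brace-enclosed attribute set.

{A} never appears on the right of any FD, so every key must include it.
{A, B}⁺ = {A, B, C, D, E, F, G, H} — all of the relation — so {A, B} is a candidate key.
{A, C}⁺ = {A, B, C, D, E, F, G, H} — all of the relation — so {A, C} is a candidate key.
{A, D}⁺ = {A, B, C, D, E, F, G, H} — all of the relation — so {A, D} is a candidate key.
Any other superkey properly contains one of these, so there are no further candidate keys.

{A, B}, {A, C}, {A, D}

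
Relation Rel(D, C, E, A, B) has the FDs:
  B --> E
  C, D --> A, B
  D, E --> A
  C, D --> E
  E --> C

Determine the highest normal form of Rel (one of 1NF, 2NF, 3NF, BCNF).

3NF

Candidate keys: {B, D}, {C, D}, {D, E}. Prime attributes: {B, C, D, E}.
B --> E breaks BCNF: {B}⁺ = {B, C, E}, so {B} is not a superkey.
But every attribute on its right side ({E}) is prime, and the same holds for every other non-superkey FD, so 3NF still holds.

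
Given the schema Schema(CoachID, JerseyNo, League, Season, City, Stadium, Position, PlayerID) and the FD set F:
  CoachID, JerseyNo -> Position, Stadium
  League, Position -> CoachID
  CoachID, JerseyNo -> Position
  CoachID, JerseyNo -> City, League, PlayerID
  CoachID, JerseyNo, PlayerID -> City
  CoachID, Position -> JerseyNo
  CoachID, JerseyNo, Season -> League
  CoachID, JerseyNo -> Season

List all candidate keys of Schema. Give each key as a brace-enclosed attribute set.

Closure of {CoachID, JerseyNo} is {City, CoachID, JerseyNo, League, PlayerID, Position, Season, Stadium}, the whole schema; {CoachID, JerseyNo} is a candidate key.
Closure of {CoachID, Position} is {City, CoachID, JerseyNo, League, PlayerID, Position, Season, Stadium}, the whole schema; {CoachID, Position} is a candidate key.
Closure of {League, Position} is {City, CoachID, JerseyNo, League, PlayerID, Position, Season, Stadium}, the whole schema; {League, Position} is a candidate key.
These are minimal and exhaustive — every other superkey contains one of them.

{CoachID, JerseyNo}, {CoachID, Position}, {League, Position}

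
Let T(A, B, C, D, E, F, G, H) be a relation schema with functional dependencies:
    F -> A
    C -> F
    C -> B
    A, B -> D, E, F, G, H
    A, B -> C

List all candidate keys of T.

Closure of {C} is {A, B, C, D, E, F, G, H}, the whole schema; {C} is a candidate key.
Closure of {A, B} is {A, B, C, D, E, F, G, H}, the whole schema; {A, B} is a candidate key.
Closure of {B, F} is {A, B, C, D, E, F, G, H}, the whole schema; {B, F} is a candidate key.
No proper subset of any of these is a key, and no other minimal superkey exists.

{A, B}, {B, F}, {C}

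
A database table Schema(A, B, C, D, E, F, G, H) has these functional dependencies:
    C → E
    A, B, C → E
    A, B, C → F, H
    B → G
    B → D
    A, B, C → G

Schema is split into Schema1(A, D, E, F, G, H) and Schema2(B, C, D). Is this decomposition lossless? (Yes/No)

Common attributes: {D}; their closure is {D}.
Neither Schema1 nor Schema2 is contained in that closure, so the decomposition is lossy.

No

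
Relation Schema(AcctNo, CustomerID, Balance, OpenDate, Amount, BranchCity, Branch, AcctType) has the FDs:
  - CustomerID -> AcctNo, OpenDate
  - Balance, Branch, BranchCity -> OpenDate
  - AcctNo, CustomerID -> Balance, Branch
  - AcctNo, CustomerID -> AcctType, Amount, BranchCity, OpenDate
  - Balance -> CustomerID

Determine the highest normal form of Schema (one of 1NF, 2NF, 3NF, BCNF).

Candidate keys: {Balance}, {CustomerID}. Prime attributes: {Balance, CustomerID}.
Each dependency's left side is a superkey — BCNF holds.

BCNF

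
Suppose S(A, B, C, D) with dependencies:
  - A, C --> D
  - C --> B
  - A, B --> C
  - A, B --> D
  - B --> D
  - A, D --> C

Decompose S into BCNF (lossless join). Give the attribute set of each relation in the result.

Candidate keys of the original relation: {A, B}, {A, C}, {A, D}.
In {A, B, C, D}, {C} is not a superkey ({C}⁺ restricted to this set is {B, C, D}), so split on C --> B, D into {B, C, D} and {A, C}.
In {B, C, D}, {B} is not a superkey ({B}⁺ restricted to this set is {B, D}), so split on B --> D into {B, D} and {B, C}.
{B, D} has no BCNF violation.
{B, C} has no BCNF violation.
{A, C} has no BCNF violation.

{A, C}; {B, C}; {B, D}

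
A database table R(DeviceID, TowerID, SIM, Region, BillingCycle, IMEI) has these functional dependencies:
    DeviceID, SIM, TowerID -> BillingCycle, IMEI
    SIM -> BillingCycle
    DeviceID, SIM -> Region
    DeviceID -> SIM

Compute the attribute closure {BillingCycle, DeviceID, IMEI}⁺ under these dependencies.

Start with {BillingCycle, DeviceID, IMEI}.
DeviceID -> SIM applies; add {SIM} → now {BillingCycle, DeviceID, IMEI, SIM}.
DeviceID, SIM -> Region applies; add {Region} → now {BillingCycle, DeviceID, IMEI, Region, SIM}.
No further FD applies.

{BillingCycle, DeviceID, IMEI, Region, SIM}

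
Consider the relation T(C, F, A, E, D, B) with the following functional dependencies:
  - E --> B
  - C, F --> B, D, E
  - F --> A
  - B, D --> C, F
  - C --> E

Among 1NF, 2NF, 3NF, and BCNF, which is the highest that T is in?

Candidate keys: {B, D}, {C, D}, {C, F}, {D, E}. Prime attributes: {B, C, D, E, F}.
E --> B: {E}⁺ = {B, E}, which is not all of the attributes, so the left side is not a superkey — BCNF is violated.
F --> A determines the non-prime attribute {A} from a non-superkey — 3NF is violated.
The proper key subset {F} of {C, F} determines non-prime {A}, so the relation is not even in 2NF.

1NF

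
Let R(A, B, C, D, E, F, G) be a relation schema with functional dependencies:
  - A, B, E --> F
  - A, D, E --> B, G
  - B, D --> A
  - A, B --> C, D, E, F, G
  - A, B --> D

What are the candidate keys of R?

Closure of {A, B} is {A, B, C, D, E, F, G}, the whole schema; {A, B} is a candidate key.
Closure of {B, D} is {A, B, C, D, E, F, G}, the whole schema; {B, D} is a candidate key.
Closure of {A, D, E} is {A, B, C, D, E, F, G}, the whole schema; {A, D, E} is a candidate key.
No proper subset of any of these is a key, and no other minimal superkey exists.

{A, B}, {A, D, E}, {B, D}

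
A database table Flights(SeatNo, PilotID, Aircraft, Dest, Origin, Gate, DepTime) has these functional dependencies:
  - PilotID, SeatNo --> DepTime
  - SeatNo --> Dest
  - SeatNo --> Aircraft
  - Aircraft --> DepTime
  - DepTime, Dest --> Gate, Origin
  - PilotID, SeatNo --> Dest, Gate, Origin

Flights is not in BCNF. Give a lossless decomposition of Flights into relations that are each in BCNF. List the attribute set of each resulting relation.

{Aircraft, DepTime}; {Aircraft, Dest, Gate, Origin}; {Aircraft, Dest, SeatNo}; {PilotID, SeatNo}

Candidate key of the original relation: {PilotID, SeatNo}.
{Aircraft, DepTime, Dest, Gate, Origin, PilotID, SeatNo}: {SeatNo} determines {Aircraft, DepTime, Dest, Gate, Origin, SeatNo} here but is not a superkey — split on SeatNo --> Aircraft, DepTime, Dest, Gate, Origin, giving {Aircraft, DepTime, Dest, Gate, Origin, SeatNo} and {PilotID, SeatNo}.
{Aircraft, DepTime, Dest, Gate, Origin, SeatNo}: {Aircraft} determines {Aircraft, DepTime} here but is not a superkey — split on Aircraft --> DepTime, giving {Aircraft, DepTime} and {Aircraft, Dest, Gate, Origin, SeatNo}.
{Aircraft, DepTime} is in BCNF.
{Aircraft, Dest, Gate, Origin, SeatNo}: {Aircraft, Dest} determines {Aircraft, Dest, Gate, Origin} here but is not a superkey — split on Aircraft, Dest --> Gate, Origin, giving {Aircraft, Dest, Gate, Origin} and {Aircraft, Dest, SeatNo}.
{Aircraft, Dest, Gate, Origin} is in BCNF.
{Aircraft, Dest, SeatNo} is in BCNF.
{PilotID, SeatNo} is in BCNF.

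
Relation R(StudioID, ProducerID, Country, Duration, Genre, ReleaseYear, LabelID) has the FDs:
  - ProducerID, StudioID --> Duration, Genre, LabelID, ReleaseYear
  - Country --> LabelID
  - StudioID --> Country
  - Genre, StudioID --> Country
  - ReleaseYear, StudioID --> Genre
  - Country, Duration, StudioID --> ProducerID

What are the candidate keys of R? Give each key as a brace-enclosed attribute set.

{Duration, StudioID}, {ProducerID, StudioID}

Attributes never on any right-hand side: {StudioID} — every candidate key must contain it.
Closure of {Duration, StudioID} is {Country, Duration, Genre, LabelID, ProducerID, ReleaseYear, StudioID}, the whole schema; {Duration, StudioID} is a candidate key.
Closure of {ProducerID, StudioID} is {Country, Duration, Genre, LabelID, ProducerID, ReleaseYear, StudioID}, the whole schema; {ProducerID, StudioID} is a candidate key.
These are minimal and exhaustive — every other superkey contains one of them.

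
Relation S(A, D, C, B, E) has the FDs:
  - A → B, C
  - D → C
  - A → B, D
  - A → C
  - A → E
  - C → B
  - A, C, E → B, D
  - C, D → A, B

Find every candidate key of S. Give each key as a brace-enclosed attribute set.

{A}⁺ = {A, B, C, D, E} — all of the relation — so {A} is a candidate key.
{D}⁺ = {A, B, C, D, E} — all of the relation — so {D} is a candidate key.
No proper subset of any of these is a key, and no other minimal superkey exists.

{A}, {D}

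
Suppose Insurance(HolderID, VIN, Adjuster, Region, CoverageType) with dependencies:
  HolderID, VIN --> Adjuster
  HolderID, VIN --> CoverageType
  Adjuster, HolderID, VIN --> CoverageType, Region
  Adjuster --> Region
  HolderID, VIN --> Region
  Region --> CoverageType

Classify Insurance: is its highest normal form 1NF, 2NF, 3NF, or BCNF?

2NF

Candidate key: {HolderID, VIN}. Prime attributes: {HolderID, VIN}.
Adjuster --> Region breaks BCNF: {Adjuster}⁺ = {Adjuster, CoverageType, Region}, so {Adjuster} is not a superkey.
Adjuster --> Region determines the non-prime attribute {Region} from a non-superkey — 3NF is violated.
No non-prime attribute depends on a proper subset of any candidate key, so 2NF holds.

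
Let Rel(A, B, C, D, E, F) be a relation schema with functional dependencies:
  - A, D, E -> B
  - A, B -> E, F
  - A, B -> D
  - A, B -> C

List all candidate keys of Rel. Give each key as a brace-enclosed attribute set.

{A} never appears on the right of any FD, so every key must include it.
{A, B}⁺ = {A, B, C, D, E, F} — all of the relation — so {A, B} is a candidate key.
{A, D, E}⁺ = {A, B, C, D, E, F} — all of the relation — so {A, D, E} is a candidate key.
Any other superkey properly contains one of these, so there are no further candidate keys.

{A, B}, {A, D, E}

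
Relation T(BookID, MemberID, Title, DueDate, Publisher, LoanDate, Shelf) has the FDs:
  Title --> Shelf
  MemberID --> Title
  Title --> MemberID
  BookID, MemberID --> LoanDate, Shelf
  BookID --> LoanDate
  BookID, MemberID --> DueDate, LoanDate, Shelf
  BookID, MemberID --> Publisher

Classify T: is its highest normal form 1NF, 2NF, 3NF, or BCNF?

1NF

Candidate keys: {BookID, MemberID}, {BookID, Title}. Prime attributes: {BookID, MemberID, Title}.
Title --> Shelf breaks BCNF: {Title}⁺ = {MemberID, Shelf, Title}, so {Title} is not a superkey.
Because {Shelf} is non-prime and the left side of Title --> Shelf is not a superkey, the relation is not in 3NF.
The proper key subset {BookID} of {BookID, MemberID} determines non-prime {LoanDate}, so the relation is not even in 2NF.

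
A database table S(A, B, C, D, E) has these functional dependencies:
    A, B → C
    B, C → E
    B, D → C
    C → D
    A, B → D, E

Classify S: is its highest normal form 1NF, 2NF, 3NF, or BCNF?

Candidate key: {A, B}. Prime attributes: {A, B}.
B, C → E breaks BCNF: {B, C}⁺ = {B, C, D, E}, so {B, C} is not a superkey.
B, C → E determines the non-prime attribute {E} from a non-superkey — 3NF is violated.
No proper subset of a key has a non-prime attribute in its closure, so there is no partial dependency; 2NF holds.

2NF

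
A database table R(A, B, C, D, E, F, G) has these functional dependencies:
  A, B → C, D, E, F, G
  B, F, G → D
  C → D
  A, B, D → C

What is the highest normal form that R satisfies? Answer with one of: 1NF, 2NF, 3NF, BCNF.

2NF

Candidate key: {A, B}. Prime attributes: {A, B}.
For B, F, G → D we have {B, F, G}⁺ = {B, D, F, G}; {B, F, G} is not a superkey, so BCNF fails.
Because {D} is non-prime and the left side of B, F, G → D is not a superkey, the relation is not in 3NF.
No proper subset of a key has a non-prime attribute in its closure, so there is no partial dependency; 2NF holds.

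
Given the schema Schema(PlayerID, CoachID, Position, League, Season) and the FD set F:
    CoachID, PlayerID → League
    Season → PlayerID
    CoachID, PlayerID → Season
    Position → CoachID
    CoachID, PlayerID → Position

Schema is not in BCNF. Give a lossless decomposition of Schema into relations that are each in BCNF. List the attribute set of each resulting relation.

{CoachID, Position}; {League, Position, Season}; {PlayerID, Season}

Candidate keys of the original relation: {CoachID, PlayerID}, {CoachID, Season}, {PlayerID, Position}, {Position, Season}.
In {CoachID, League, PlayerID, Position, Season}, {Season} is not a superkey ({Season}⁺ restricted to this set is {PlayerID, Season}), so split on Season → PlayerID into {PlayerID, Season} and {CoachID, League, Position, Season}.
{PlayerID, Season} has no BCNF violation.
In {CoachID, League, Position, Season}, {Position} is not a superkey ({Position}⁺ restricted to this set is {CoachID, Position}), so split on Position → CoachID into {CoachID, Position} and {League, Position, Season}.
{CoachID, Position} has no BCNF violation.
{League, Position, Season} has no BCNF violation.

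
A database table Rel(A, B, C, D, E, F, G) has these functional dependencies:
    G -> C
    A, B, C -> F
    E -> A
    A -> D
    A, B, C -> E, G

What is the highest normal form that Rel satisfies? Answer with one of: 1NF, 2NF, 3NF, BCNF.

Candidate keys: {A, B, C}, {A, B, G}, {B, C, E}, {B, E, G}. Prime attributes: {A, B, C, E, G}.
G -> C breaks BCNF: {G}⁺ = {C, G}, so {G} is not a superkey.
Because {D} is non-prime and the left side of A -> D is not a superkey, the relation is not in 3NF.
Since {A} ⊂ {A, B, C} and {A}⁺ ⊇ {D} with {D} non-prime, there is a partial dependency; 2NF fails.

1NF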